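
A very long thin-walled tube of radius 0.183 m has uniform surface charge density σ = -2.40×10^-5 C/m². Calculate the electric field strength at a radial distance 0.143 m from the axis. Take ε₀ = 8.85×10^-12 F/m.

Coaxial Gaussian cylinder, radius r = 0.143 m, length L (r < 0.183 m, inside the shell).
No charge is enclosed, so Gauss's law gives E·2πrL = 0 ⇒ E = 0.

E = 0 (no enclosed charge)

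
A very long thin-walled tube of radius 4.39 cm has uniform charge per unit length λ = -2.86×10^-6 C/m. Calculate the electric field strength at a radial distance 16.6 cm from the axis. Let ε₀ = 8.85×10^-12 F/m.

Coaxial Gaussian cylinder, radius r = 16.6 cm, length L (r > 4.39 cm).
The full line charge is enclosed: λ_enc = -2.86×10^-6 C/m.
Applying ∮E·dA = Q_enc/ε₀ with the end caps contributing no flux:
E = |λ_enc|/(2πε₀r) = (2.86×10^-6)/(2π·8.85×10^-12·0.166) = 3.10e5 N/C.

|E| = 3.10e5 V/m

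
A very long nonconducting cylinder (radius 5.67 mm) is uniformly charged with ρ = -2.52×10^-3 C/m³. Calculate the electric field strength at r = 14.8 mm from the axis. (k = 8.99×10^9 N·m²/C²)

Coaxial Gaussian cylinder, radius r = 14.8 mm, length L (r > 5.67 mm, full cross-section enclosed).
λ_enc = ρ·πR² = (-2.52e-3)π(0.00567)² = -2.545e-7 C/m.
By Gauss's law (flux through the curved wall only), E·2πrL = λ_enc L/ε₀.
E = 2k|λ_enc|/r = 2(8.99×10^9)(2.545e-7)/(0.0148) = 3.09e5 N/C.

E ≈ 3.09×10^5 N/C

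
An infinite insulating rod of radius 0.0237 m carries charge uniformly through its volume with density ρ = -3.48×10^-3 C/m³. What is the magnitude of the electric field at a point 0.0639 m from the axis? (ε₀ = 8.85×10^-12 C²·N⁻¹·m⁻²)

|E| = 1.73×10^6 N/C

Choose a coaxial cylinder of radius r = 0.0639 m (arbitrary length L) as the Gaussian surface (r > 0.0237 m, full cross-section enclosed).
λ_enc = ρ·πR² = (-3.48e-3)π(0.0237)² = -6.141×10^-6 C/m.
By Gauss's law (flux through the curved wall only), E·2πrL = λ_enc L/ε₀.
E = |λ_enc|/(2πε₀r) = (6.141×10^-6)/(2π·8.85×10^-12·0.0639) = 1.73×10^6 N/C.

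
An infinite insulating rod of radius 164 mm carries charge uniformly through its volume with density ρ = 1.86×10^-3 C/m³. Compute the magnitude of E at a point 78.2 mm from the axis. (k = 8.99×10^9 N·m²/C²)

8.22e6 N/C

Take a coaxial cylindrical Gaussian surface of radius r = 78.2 mm and length L (r < R).
Enclosed charge per unit length: λ_enc = ρ·πr² = (1.86×10^-3)π(0.0782)² = 3.573×10^-5 C/m.
Since E is radial and uniform over the curved surface, Φ = E·2πrL = Q_enc/ε₀ = λ_enc L/ε₀.
E = 2k|λ_enc|/r = 2(8.99×10^9)(3.573×10^-5)/(0.0782) = 8.22×10^6 N/C.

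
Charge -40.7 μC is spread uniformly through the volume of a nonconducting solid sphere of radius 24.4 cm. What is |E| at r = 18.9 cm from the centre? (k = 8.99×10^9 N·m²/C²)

4.76e6 N/C

Use a concentric Gaussian sphere at r = 18.9 cm (r < R).
Only the charge within r is enclosed: Q_enc = Q·(r/R)³ = (-40.7 μC)·(18.9 cm/24.4 cm)³ = -1.892×10^-5 C.
Since E is radial and uniform over the Gaussian sphere, Φ = E·4πr² = Q_enc/ε₀.
E = k|Q_enc|/r² = (8.99×10^9)(1.892×10^-5)/(0.189)² = 4.76×10^6 N/C.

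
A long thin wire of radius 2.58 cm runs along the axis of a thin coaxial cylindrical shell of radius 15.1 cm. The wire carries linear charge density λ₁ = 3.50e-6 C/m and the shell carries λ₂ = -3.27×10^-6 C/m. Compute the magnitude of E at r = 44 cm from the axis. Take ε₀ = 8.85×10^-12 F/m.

Choose a coaxial cylinder of radius r = 44 cm (arbitrary length L) as the Gaussian surface (r > 15.1 cm, enclosing both).
λ_enc = λ₁ + λ₂ = (3.50e-6) + (-3.27×10^-6) = 2.30×10^-7 C/m.
By Gauss's law (flux through the curved wall only), E·2πrL = λ_enc L/ε₀.
E = |λ_enc|/(2πε₀r) = (2.30×10^-7)/(2π·8.85×10^-12·0.44) = 9.40×10^3 N/C.

9.40×10^3 N/C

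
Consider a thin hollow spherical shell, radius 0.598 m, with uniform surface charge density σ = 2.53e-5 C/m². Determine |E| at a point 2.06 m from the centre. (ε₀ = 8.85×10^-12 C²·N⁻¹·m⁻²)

E = 2.41×10^5 V/m

Take a concentric spherical Gaussian surface of radius r = 2.06 m (r > 0.598 m).
The entire shell is enclosed: Q_enc = σ·4πR² = (2.53×10^-5)·4π·(0.598)² = 1.137×10^-4 C.
By Gauss's law, ∮E·dA = E·4πr² = Q_enc/ε₀.
E = |Q_enc|/(4πε₀r²) = (1.137e-4)/(4π·8.85×10^-12·(2.06)²) = 2.41×10^5 N/C.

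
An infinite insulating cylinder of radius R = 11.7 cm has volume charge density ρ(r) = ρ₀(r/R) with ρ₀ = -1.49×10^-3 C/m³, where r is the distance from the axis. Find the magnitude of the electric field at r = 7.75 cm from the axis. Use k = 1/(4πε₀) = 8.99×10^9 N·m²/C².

Choose a coaxial cylinder of radius r = 7.75 cm (arbitrary length L) as the Gaussian surface (r < R).
Integrating ρ over the cross-section to radius r: λ_enc = (2πρ₀/R) ∫₀^r r'^2 dr' = 2πρ₀ r^3/(3·R) = -1.242×10^-5 C/m.
By Gauss's law (flux through the curved wall only), E·2πrL = λ_enc L/ε₀.
E = 2k|λ_enc|/r = 2(8.99×10^9)(1.242×10^-5)/(0.0775) = 2.88e6 N/C.

E = 2.88e6 N/C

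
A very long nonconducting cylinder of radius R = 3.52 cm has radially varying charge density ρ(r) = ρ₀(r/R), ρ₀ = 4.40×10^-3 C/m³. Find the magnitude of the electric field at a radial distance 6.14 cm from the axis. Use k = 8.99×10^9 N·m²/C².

Choose a coaxial cylinder of radius r = 6.14 cm (arbitrary length L) as the Gaussian surface (r > R, full charge per length enclosed).
λ_enc = 2π ∫₀^R ρ₀(r'/R)^1 r' dr' = 2πρ₀R²/3 = 1.142×10^-5 C/m.
By Gauss's law (flux through the curved wall only), E·2πrL = λ_enc L/ε₀.
E = 2k|λ_enc|/r = 2(8.99×10^9)(1.142e-5)/(0.0614) = 3.34×10^6 N/C.

|E| ≈ 3.34×10^6 N/C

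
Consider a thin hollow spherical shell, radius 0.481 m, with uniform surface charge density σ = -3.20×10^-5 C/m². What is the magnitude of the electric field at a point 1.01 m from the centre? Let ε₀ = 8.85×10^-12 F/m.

E = 8.20×10^5 N/C

By spherical symmetry E is radial; choose a Gaussian sphere of radius r = 1.01 m (r > 0.481 m).
The entire shell is enclosed: Q_enc = σ·4πR² = (-3.20e-5)·4π·(0.481)² = -9.304×10^-5 C.
By Gauss's law, ∮E·dA = E·4πr² = Q_enc/ε₀.
E = |Q_enc|/(4πε₀r²) = (9.304e-5)/(4π·8.85×10^-12·(1.01)²) = 8.20×10^5 N/C.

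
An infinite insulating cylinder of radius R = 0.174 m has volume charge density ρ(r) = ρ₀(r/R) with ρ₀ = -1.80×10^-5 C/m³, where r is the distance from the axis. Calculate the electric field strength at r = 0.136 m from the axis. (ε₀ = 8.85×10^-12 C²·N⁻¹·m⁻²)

E = 7.21×10^4 N/C

Choose a coaxial cylinder of radius r = 0.136 m (arbitrary length L) as the Gaussian surface (r < R).
Integrating ρ over the cross-section to radius r: λ_enc = (2πρ₀/R) ∫₀^r r'^2 dr' = 2πρ₀ r^3/(3·R) = -5.45×10^-7 C/m.
By Gauss's law (flux through the curved wall only), E·2πrL = λ_enc L/ε₀.
E = |λ_enc|/(2πε₀r) = (5.45×10^-7)/(2π·8.85×10^-12·0.136) = 7.21×10^4 N/C.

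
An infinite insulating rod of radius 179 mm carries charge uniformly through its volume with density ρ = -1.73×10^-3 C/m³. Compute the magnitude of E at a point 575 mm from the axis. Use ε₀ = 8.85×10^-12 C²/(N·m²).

Coaxial Gaussian cylinder, radius r = 575 mm, length L (r > 179 mm, full cross-section enclosed).
λ_enc = ρ·πR² = (-1.73×10^-3)π(0.179)² = -1.741×10^-4 C/m.
Gauss's law: E·2πrL = λ_enc L/ε₀.
E = |λ_enc|/(2πε₀r) = (1.741×10^-4)/(2π·8.85×10^-12·0.575) = 5.45×10^6 N/C.

E = 5.45×10^6 V/m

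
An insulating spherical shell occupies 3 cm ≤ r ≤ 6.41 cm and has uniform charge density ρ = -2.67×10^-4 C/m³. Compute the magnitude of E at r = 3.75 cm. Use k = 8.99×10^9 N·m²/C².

By spherical symmetry E is radial; choose a Gaussian sphere of radius r = 3.75 cm (within the shell material, 3 cm < r < 6.41 cm).
Only the shell between 3 cm and r is enclosed: Q_enc = ρ·(4π/3)(r³ − a³) = (-2.67×10^-4)·(4π/3)·((0.0375)³ − (0.03)³) = -2.878×10^-8 C.
By Gauss's law, ∮E·dA = E·4πr² = Q_enc/ε₀.
E = k|Q_enc|/r² = (8.99×10^9)(2.878×10^-8)/(0.0375)² = 1.84×10^5 N/C.

|E| = 1.84e5 N/C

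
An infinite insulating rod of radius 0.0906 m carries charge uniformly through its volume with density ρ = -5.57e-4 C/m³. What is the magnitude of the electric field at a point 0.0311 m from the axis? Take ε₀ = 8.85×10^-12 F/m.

Take a coaxial cylindrical Gaussian surface of radius r = 0.0311 m and length L (r < R).
Charge inside radius r per length L is ρ·πr²·L, so λ_enc = ρπr² = -1.692×10^-6 C/m.
Gauss's law: E·2πrL = λ_enc L/ε₀.
E = |λ_enc|/(2πε₀r) = (1.692×10^-6)/(2π·8.85×10^-12·0.0311) = 9.79×10^5 N/C.

|E| = 9.79×10^5 N/C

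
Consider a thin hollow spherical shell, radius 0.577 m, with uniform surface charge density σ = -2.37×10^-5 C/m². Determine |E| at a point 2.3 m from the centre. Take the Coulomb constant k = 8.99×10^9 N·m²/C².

Symmetry ⇒ E = E(r) r̂. Gaussian sphere of radius r = 2.3 m (r > 0.577 m).
The entire shell is enclosed: Q_enc = σ·4πR² = (-2.37×10^-5)·4π·(0.577)² = -9.915×10^-5 C.
By Gauss's law, ∮E·dA = E·4πr² = Q_enc/ε₀.
E = k|Q_enc|/r² = (8.99×10^9)(9.915×10^-5)/(2.3)² = 1.69e5 N/C.

E ≈ 1.69e5 V/m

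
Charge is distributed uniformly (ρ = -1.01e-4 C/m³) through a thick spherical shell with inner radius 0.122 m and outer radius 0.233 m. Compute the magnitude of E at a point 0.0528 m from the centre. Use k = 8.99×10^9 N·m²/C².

|E| = 0 N/C

By spherical symmetry E is radial; choose a Gaussian sphere of radius r = 0.0528 m (r < 0.122 m, inside the empty cavity).
Q_enc = 0 (all charge lies at larger r); Gauss's law gives E = 0.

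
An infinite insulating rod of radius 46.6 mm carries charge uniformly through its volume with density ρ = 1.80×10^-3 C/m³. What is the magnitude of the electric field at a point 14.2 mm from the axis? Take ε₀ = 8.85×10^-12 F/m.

Choose a coaxial cylinder of radius r = 14.2 mm (arbitrary length L) as the Gaussian surface (r < R).
Enclosed charge per unit length: λ_enc = ρ·πr² = (1.80×10^-3)π(0.0142)² = 1.14×10^-6 C/m.
Since E is radial and uniform over the curved surface, Φ = E·2πrL = Q_enc/ε₀ = λ_enc L/ε₀.
E = |λ_enc|/(2πε₀r) = (1.14×10^-6)/(2π·8.85×10^-12·0.0142) = 1.44×10^6 N/C.

|E| ≈ 1.44e6 N/C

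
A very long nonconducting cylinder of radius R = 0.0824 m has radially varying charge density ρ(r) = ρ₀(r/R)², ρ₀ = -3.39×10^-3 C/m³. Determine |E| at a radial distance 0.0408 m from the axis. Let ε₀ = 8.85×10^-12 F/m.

|E| ≈ 9.58e5 V/m

Coaxial Gaussian cylinder, radius r = 0.0408 m, length L (r < R).
Integrating ρ over the cross-section to radius r: λ_enc = (2πρ₀/R²) ∫₀^r r'^3 dr' = 2πρ₀ r^4/(4·R²) = -2.173×10^-6 C/m.
Applying ∮E·dA = Q_enc/ε₀ with the end caps contributing no flux:
E = |λ_enc|/(2πε₀r) = (2.173e-6)/(2π·8.85×10^-12·0.0408) = 9.58×10^5 N/C.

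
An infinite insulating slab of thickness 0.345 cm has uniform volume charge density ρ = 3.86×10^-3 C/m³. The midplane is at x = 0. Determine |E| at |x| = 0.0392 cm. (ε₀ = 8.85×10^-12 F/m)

By symmetry E is perpendicular to the slab. A Gaussian pillbox from −0.0392 cm to +0.0392 cm (face area A) lies entirely within the slab.
Q_enc = ρ·(2x)·A and flux = 2EA, so 2EA = 2ρxA/ε₀ ⇒ E = |ρ|x/ε₀.
E = (3.86×10^-3)(0.000392)/(8.85×10^-12) = 1.71×10^5 N/C.

E ≈ 1.71×10^5 N/C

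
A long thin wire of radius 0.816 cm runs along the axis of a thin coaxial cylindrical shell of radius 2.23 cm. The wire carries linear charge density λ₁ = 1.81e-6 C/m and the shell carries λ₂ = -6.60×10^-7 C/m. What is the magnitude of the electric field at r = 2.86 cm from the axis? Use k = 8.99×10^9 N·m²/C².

Choose a coaxial cylinder of radius r = 2.86 cm (arbitrary length L) as the Gaussian surface (r > 2.23 cm, enclosing both).
λ_enc = λ₁ + λ₂ = (1.81e-6) + (-6.60e-7) = 1.15e-6 C/m.
Gauss's law: E·2πrL = λ_enc L/ε₀.
E = 2k|λ_enc|/r = 2(8.99×10^9)(1.15×10^-6)/(0.0286) = 7.23×10^5 N/C.

|E| ≈ 7.23×10^5 V/m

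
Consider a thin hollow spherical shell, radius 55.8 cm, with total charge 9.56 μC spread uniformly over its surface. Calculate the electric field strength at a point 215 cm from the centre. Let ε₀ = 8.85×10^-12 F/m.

Take a concentric spherical Gaussian surface of radius r = 215 cm (r > 55.8 cm).
The entire shell is enclosed: Q_enc = 9.56e-6 C.
Applying ∮E·dA = Q_enc/ε₀ with Φ = E(4πr²):
E = |Q_enc|/(4πε₀r²) = (9.56×10^-6)/(4π·8.85×10^-12·(2.15)²) = 1.86e4 N/C.

|E| = 1.86e4 N/C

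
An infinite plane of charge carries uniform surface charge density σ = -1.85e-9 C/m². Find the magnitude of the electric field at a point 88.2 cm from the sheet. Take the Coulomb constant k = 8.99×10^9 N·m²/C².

E = 104 N/C

Choose a cylindrical pillbox piercing the sheet, end faces (area A) parallel to it.
Only the two end caps contribute flux: Φ = 2EA. With Q_enc = σA, Gauss's law gives E = |σ|/(2ε₀).
E = 2πk|σ| = 2π(8.99×10^9)(1.85×10^-9) = 104 N/C.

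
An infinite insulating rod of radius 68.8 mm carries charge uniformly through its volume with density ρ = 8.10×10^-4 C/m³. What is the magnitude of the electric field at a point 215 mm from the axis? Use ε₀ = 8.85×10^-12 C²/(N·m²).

|E| ≈ 1.01×10^6 V/m

Choose a coaxial cylinder of radius r = 215 mm (arbitrary length L) as the Gaussian surface (r > 68.8 mm, full cross-section enclosed).
λ_enc = ρ·πR² = (8.10e-4)π(0.0688)² = 1.205×10^-5 C/m.
Applying ∮E·dA = Q_enc/ε₀ with the end caps contributing no flux:
E = |λ_enc|/(2πε₀r) = (1.205e-5)/(2π·8.85×10^-12·0.215) = 1.01e6 N/C.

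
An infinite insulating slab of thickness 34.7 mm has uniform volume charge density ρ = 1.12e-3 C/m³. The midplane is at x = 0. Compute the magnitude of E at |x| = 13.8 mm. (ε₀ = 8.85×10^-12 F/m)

By symmetry E is perpendicular to the slab. A Gaussian pillbox from −13.8 mm to +13.8 mm (face area A) lies entirely within the slab.
Q_enc = ρ·(2x)·A and flux = 2EA, so 2EA = 2ρxA/ε₀ ⇒ E = |ρ|x/ε₀.
E = (1.12×10^-3)(0.0138)/(8.85×10^-12) = 1.75×10^6 N/C.

E ≈ 1.75×10^6 V/m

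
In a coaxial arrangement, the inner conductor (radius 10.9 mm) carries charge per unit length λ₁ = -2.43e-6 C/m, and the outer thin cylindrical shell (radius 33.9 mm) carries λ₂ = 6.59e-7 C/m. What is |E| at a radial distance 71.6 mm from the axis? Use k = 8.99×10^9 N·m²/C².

E = 4.45e5 N/C

Coaxial Gaussian cylinder, radius r = 71.6 mm, length L (r > 33.9 mm, enclosing both).
λ_enc = λ₁ + λ₂ = (-2.43×10^-6) + (6.59×10^-7) = -1.771×10^-6 C/m.
Gauss's law: E·2πrL = λ_enc L/ε₀.
E = 2k|λ_enc|/r = 2(8.99×10^9)(1.771×10^-6)/(0.0716) = 4.45×10^5 N/C.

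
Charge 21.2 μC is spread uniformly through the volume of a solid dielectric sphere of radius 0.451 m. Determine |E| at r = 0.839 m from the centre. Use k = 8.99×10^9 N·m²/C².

|E| ≈ 2.71×10^5 V/m

By spherical symmetry E is radial; choose a Gaussian sphere of radius r = 0.839 m (r > R, so the entire charge is enclosed).
Q_enc = 21.2 μC = 2.12×10^-5 C.
By Gauss's law, ∮E·dA = E·4πr² = Q_enc/ε₀.
E = k|Q_enc|/r² = (8.99×10^9)(2.12e-5)/(0.839)² = 2.71×10^5 N/C.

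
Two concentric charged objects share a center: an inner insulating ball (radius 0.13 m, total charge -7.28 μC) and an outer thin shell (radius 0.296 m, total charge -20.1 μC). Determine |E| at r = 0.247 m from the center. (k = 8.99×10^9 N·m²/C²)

Use a concentric Gaussian sphere at r = 0.247 m (between the bodies, 0.13 m < r < 0.296 m).
Only the inner charge is enclosed; the outer shell contributes nothing inside itself. Q_enc = -7.28 μC = -7.28e-6 C.
Applying ∮E·dA = Q_enc/ε₀ with Φ = E(4πr²):
E = k|Q_enc|/r² = (8.99×10^9)(7.28×10^-6)/(0.247)² = 1.07×10^6 N/C.

E = 1.07×10^6 V/m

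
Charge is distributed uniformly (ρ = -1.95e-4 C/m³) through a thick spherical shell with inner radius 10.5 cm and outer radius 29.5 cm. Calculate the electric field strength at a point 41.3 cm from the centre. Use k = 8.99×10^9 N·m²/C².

|E| = 1.06×10^6 N/C

Symmetry ⇒ E = E(r) r̂. Gaussian sphere of radius r = 41.3 cm (r > 29.5 cm, enclosing the whole shell).
Q_enc = ρ·(4π/3)(b³ − a³) = (-1.95×10^-4)·(4π/3)·((0.295)³ − (0.105)³) = -2.002×10^-5 C.
Since E is radial and uniform over the Gaussian sphere, Φ = E·4πr² = Q_enc/ε₀.
E = k|Q_enc|/r² = (8.99×10^9)(2.002×10^-5)/(0.413)² = 1.06e6 N/C.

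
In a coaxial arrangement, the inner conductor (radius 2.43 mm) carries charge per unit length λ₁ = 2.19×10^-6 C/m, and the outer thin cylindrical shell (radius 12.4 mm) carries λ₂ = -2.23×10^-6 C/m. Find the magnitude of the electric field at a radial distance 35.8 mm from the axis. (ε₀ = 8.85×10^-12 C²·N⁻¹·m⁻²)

Coaxial Gaussian cylinder, radius r = 35.8 mm, length L (r > 12.4 mm, enclosing both).
λ_enc = λ₁ + λ₂ = (2.19×10^-6) + (-2.23×10^-6) = -4.00×10^-8 C/m.
Applying ∮E·dA = Q_enc/ε₀ with the end caps contributing no flux:
E = |λ_enc|/(2πε₀r) = (4.00×10^-8)/(2π·8.85×10^-12·0.0358) = 2.01e4 N/C.

|E| = 2.01e4 V/m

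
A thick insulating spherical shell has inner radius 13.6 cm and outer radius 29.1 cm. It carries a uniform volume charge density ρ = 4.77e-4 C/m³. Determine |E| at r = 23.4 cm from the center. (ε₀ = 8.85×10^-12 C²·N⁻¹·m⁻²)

E ≈ 3.38×10^6 N/C

Symmetry ⇒ E = E(r) r̂. Gaussian sphere of radius r = 23.4 cm (within the shell material, 13.6 cm < r < 29.1 cm).
Only the shell between 13.6 cm and r is enclosed: Q_enc = ρ·(4π/3)(r³ − a³) = (4.77×10^-4)·(4π/3)·((0.234)³ − (0.136)³) = 2.057×10^-5 C.
Since E is radial and uniform over the Gaussian sphere, Φ = E·4πr² = Q_enc/ε₀.
E = |Q_enc|/(4πε₀r²) = (2.057×10^-5)/(4π·8.85×10^-12·(0.234)²) = 3.38×10^6 N/C.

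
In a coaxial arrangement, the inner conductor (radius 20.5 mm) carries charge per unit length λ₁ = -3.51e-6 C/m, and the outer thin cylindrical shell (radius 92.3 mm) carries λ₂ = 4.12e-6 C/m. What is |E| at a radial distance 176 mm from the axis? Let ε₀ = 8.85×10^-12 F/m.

By cylindrical symmetry E is radial; use a coaxial Gaussian cylinder of radius 176 mm and length L (r > 92.3 mm, enclosing both).
λ_enc = λ₁ + λ₂ = (-3.51e-6) + (4.12×10^-6) = 6.10e-7 C/m.
Since E is radial and uniform over the curved surface, Φ = E·2πrL = Q_enc/ε₀ = λ_enc L/ε₀.
E = |λ_enc|/(2πε₀r) = (6.10×10^-7)/(2π·8.85×10^-12·0.176) = 6.23×10^4 N/C.

6.23×10^4 N/C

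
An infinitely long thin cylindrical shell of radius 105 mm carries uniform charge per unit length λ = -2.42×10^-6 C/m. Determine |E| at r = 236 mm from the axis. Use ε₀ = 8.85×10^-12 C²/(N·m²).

Coaxial Gaussian cylinder, radius r = 236 mm, length L (r > 105 mm).
The full line charge is enclosed: λ_enc = -2.42×10^-6 C/m.
By Gauss's law (flux through the curved wall only), E·2πrL = λ_enc L/ε₀.
E = |λ_enc|/(2πε₀r) = (2.42e-6)/(2π·8.85×10^-12·0.236) = 1.84e5 N/C.

|E| ≈ 1.84×10^5 N/C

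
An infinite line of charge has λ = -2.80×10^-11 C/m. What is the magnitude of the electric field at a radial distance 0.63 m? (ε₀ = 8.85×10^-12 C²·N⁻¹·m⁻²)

E = 0.799 N/C

Choose a coaxial cylinder of radius r = 0.63 m (arbitrary length L) as the Gaussian surface.
Q_enc = λL, so λ_enc = -2.80e-11 C/m.
By Gauss's law (flux through the curved wall only), E·2πrL = λ_enc L/ε₀.
E = |λ_enc|/(2πε₀r) = (2.80e-11)/(2π·8.85×10^-12·0.63) = 0.799 N/C.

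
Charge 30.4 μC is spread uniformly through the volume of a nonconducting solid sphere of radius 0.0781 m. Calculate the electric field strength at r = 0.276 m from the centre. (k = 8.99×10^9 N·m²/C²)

|E| = 3.59×10^6 N/C

Use a concentric Gaussian sphere at r = 0.276 m (r > R, so the entire charge is enclosed).
Q_enc = 30.4 μC = 3.04×10^-5 C.
Since E is radial and uniform over the Gaussian sphere, Φ = E·4πr² = Q_enc/ε₀.
E = k|Q_enc|/r² = (8.99×10^9)(3.04e-5)/(0.276)² = 3.59×10^6 N/C.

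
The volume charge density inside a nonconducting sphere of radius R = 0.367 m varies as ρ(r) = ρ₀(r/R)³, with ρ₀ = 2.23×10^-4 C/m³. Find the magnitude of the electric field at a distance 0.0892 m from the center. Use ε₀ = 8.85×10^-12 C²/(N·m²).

E ≈ 5.38×10^3 N/C

Symmetry ⇒ E = E(r) r̂. Gaussian sphere of radius r = 0.0892 m (r < R).
Q_enc = ∫₀^r ρ(r')·4πr'² dr' = (4πρ₀/R³) ∫₀^r r'^5 dr' = 4πρ₀ r^6/(6·R³) = 4.759×10^-9 C.
Gauss's law: E·4πr² = Q_enc/ε₀.
E = |Q_enc|/(4πε₀r²) = (4.759e-9)/(4π·8.85×10^-12·(0.0892)²) = 5.38×10^3 N/C.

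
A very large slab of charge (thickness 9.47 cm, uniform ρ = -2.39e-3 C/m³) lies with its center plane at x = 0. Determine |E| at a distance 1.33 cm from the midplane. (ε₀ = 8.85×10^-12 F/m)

|E| ≈ 3.59e6 N/C

By symmetry E is perpendicular to the slab. A Gaussian pillbox from −1.33 cm to +1.33 cm (face area A) lies entirely within the slab.
Q_enc = ρ·(2x)·A and flux = 2EA, so 2EA = 2ρxA/ε₀ ⇒ E = |ρ|x/ε₀.
E = (2.39×10^-3)(0.0133)/(8.85×10^-12) = 3.59×10^6 N/C.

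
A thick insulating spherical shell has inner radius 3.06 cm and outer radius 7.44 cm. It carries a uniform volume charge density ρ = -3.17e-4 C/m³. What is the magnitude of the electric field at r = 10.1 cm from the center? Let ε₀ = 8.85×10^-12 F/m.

E ≈ 4.48×10^5 V/m

Use a concentric Gaussian sphere at r = 10.1 cm (r > 7.44 cm, enclosing the whole shell).
Q_enc = ρ·(4π/3)(b³ − a³) = (-3.17×10^-4)·(4π/3)·((0.0744)³ − (0.0306)³) = -5.088×10^-7 C.
By Gauss's law, ∮E·dA = E·4πr² = Q_enc/ε₀.
E = |Q_enc|/(4πε₀r²) = (5.088×10^-7)/(4π·8.85×10^-12·(0.101)²) = 4.48×10^5 N/C.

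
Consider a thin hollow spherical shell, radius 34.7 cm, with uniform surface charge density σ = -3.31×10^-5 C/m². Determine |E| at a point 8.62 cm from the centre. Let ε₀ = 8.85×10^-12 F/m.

E = 0

Symmetry ⇒ E = E(r) r̂. Gaussian sphere of radius r = 8.62 cm (inside the shell, r < 34.7 cm).
All the charge is outside the Gaussian surface: Q_enc = 0, hence E = 0 everywhere inside the shell.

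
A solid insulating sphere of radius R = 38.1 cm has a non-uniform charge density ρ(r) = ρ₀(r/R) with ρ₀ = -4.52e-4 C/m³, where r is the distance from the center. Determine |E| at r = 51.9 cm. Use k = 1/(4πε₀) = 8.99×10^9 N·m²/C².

Use a concentric Gaussian sphere at r = 51.9 cm (r > R, all charge enclosed).
Q_enc = 4π ∫₀^R ρ₀(r'/R)^1 r'² dr' = 4πρ₀R³/4 = -7.853e-5 C.
Applying ∮E·dA = Q_enc/ε₀ with Φ = E(4πr²):
E = k|Q_enc|/r² = (8.99×10^9)(7.853×10^-5)/(0.519)² = 2.62×10^6 N/C.

E ≈ 2.62×10^6 V/m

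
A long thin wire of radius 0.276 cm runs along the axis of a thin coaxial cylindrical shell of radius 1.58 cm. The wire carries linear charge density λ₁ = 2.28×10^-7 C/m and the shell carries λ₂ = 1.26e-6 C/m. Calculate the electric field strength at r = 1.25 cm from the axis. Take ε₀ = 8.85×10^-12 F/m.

|E| = 3.28e5 V/m

Take a coaxial cylindrical Gaussian surface of radius r = 1.25 cm and length L (between the conductors, 0.276 cm < r < 1.58 cm).
Only the inner wire is enclosed; the outer shell contributes nothing inside itself. λ_enc = λ₁ = 2.28×10^-7 C/m.
By Gauss's law (flux through the curved wall only), E·2πrL = λ_enc L/ε₀.
E = |λ_enc|/(2πε₀r) = (2.28×10^-7)/(2π·8.85×10^-12·0.0125) = 3.28e5 N/C.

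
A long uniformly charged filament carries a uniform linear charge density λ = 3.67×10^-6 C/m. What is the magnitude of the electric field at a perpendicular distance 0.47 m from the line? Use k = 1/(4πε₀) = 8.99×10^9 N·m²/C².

Coaxial Gaussian cylinder, radius r = 0.47 m, length L.
Q_enc = λL, so λ_enc = 3.67e-6 C/m.
Gauss's law: E·2πrL = λ_enc L/ε₀.
E = 2k|λ_enc|/r = 2(8.99×10^9)(3.67×10^-6)/(0.47) = 1.40e5 N/C.

1.40e5 N/C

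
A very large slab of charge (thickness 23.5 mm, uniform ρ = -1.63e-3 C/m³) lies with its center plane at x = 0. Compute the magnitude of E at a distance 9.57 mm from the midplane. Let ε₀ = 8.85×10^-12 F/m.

By symmetry E is perpendicular to the slab. A Gaussian pillbox from −9.57 mm to +9.57 mm (face area A) lies entirely within the slab.
Q_enc = ρ·(2x)·A and flux = 2EA, so 2EA = 2ρxA/ε₀ ⇒ E = |ρ|x/ε₀.
E = (1.63×10^-3)(0.00957)/(8.85×10^-12) = 1.76e6 N/C.

E ≈ 1.76×10^6 N/C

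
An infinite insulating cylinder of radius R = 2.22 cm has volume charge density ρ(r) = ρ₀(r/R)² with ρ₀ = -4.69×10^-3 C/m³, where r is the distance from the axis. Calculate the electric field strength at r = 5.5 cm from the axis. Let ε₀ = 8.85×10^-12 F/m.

|E| = 1.19×10^6 N/C

Take a coaxial cylindrical Gaussian surface of radius r = 5.5 cm and length L (r > R, full charge per length enclosed).
λ_enc = 2π ∫₀^R ρ₀(r'/R)^2 r' dr' = 2πρ₀R²/4 = -3.631×10^-6 C/m.
Gauss's law: E·2πrL = λ_enc L/ε₀.
E = |λ_enc|/(2πε₀r) = (3.631×10^-6)/(2π·8.85×10^-12·0.055) = 1.19e6 N/C.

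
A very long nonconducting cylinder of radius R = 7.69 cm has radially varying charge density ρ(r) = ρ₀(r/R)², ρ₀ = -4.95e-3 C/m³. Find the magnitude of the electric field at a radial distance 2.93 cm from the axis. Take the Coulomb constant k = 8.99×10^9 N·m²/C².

|E| = 5.95e5 N/C

By cylindrical symmetry E is radial; use a coaxial Gaussian cylinder of radius 2.93 cm and length L (r < R).
Integrating ρ over the cross-section to radius r: λ_enc = (2πρ₀/R²) ∫₀^r r'^3 dr' = 2πρ₀ r^4/(4·R²) = -9.69×10^-7 C/m.
Gauss's law: E·2πrL = λ_enc L/ε₀.
E = 2k|λ_enc|/r = 2(8.99×10^9)(9.69×10^-7)/(0.0293) = 5.95×10^5 N/C.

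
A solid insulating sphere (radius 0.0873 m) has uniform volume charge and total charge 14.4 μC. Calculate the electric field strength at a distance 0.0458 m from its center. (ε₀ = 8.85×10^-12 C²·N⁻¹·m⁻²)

|E| ≈ 8.91e6 N/C

By spherical symmetry E is radial; choose a Gaussian sphere of radius r = 0.0458 m (r < R).
For a uniform sphere the enclosed fraction is (r/R)³, so Q_enc = (14.4 μC)(0.0458/0.0873)³ = 2.079×10^-6 C.
Applying ∮E·dA = Q_enc/ε₀ with Φ = E(4πr²):
E = |Q_enc|/(4πε₀r²) = (2.079e-6)/(4π·8.85×10^-12·(0.0458)²) = 8.91×10^6 N/C.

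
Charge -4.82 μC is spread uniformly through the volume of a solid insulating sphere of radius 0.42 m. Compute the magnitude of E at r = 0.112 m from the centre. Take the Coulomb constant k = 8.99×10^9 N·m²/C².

|E| = 6.55e4 V/m

By spherical symmetry E is radial; choose a Gaussian sphere of radius r = 0.112 m (r < R).
For a uniform sphere the enclosed fraction is (r/R)³, so Q_enc = (-4.82 μC)(0.112/0.42)³ = -9.14×10^-8 C.
Applying ∮E·dA = Q_enc/ε₀ with Φ = E(4πr²):
E = k|Q_enc|/r² = (8.99×10^9)(9.14×10^-8)/(0.112)² = 6.55×10^4 N/C.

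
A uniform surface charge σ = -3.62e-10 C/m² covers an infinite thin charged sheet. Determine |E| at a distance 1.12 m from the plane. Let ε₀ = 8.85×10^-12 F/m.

Choose a cylindrical pillbox piercing the sheet, end faces (area A) parallel to it.
Only the two end caps contribute flux: Φ = 2EA. With Q_enc = σA, Gauss's law gives E = |σ|/(2ε₀).
E = |σ|/(2ε₀) = (3.62×10^-10)/(2·8.85×10^-12) = 20.5 N/C.

|E| = 20.5 N/C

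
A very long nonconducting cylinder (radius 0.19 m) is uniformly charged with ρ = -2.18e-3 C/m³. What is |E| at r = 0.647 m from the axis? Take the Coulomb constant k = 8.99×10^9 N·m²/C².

E ≈ 6.87e6 N/C

By cylindrical symmetry E is radial; use a coaxial Gaussian cylinder of radius 0.647 m and length L (r > 0.19 m, full cross-section enclosed).
λ_enc = ρ·πR² = (-2.18e-3)π(0.19)² = -2.472e-4 C/m.
By Gauss's law (flux through the curved wall only), E·2πrL = λ_enc L/ε₀.
E = 2k|λ_enc|/r = 2(8.99×10^9)(2.472e-4)/(0.647) = 6.87×10^6 N/C.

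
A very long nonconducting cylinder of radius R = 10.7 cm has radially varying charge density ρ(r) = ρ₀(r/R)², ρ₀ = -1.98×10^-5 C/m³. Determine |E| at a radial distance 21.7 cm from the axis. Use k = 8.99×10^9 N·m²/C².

By cylindrical symmetry E is radial; use a coaxial Gaussian cylinder of radius 21.7 cm and length L (r > R, full charge per length enclosed).
λ_enc = 2π ∫₀^R ρ₀(r'/R)^2 r' dr' = 2πρ₀R²/4 = -3.561×10^-7 C/m.
Since E is radial and uniform over the curved surface, Φ = E·2πrL = Q_enc/ε₀ = λ_enc L/ε₀.
E = 2k|λ_enc|/r = 2(8.99×10^9)(3.561e-7)/(0.217) = 2.95×10^4 N/C.

E = 2.95×10^4 N/C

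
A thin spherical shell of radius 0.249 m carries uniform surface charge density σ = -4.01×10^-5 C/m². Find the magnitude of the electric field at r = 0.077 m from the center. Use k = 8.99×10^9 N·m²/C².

E = 0

Take a concentric spherical Gaussian surface of radius r = 0.077 m (inside the shell, r < 0.249 m).
No charge lies within this surface, so Q_enc = 0 and Gauss's law gives E·4πr² = 0 ⇒ E = 0.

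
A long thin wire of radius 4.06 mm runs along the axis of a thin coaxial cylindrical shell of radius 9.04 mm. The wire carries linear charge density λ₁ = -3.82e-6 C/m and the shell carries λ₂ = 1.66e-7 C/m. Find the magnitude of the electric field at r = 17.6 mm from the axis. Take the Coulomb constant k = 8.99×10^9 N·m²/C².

|E| ≈ 3.73×10^6 N/C

Take a coaxial cylindrical Gaussian surface of radius r = 17.6 mm and length L (r > 9.04 mm, enclosing both).
λ_enc = λ₁ + λ₂ = (-3.82e-6) + (1.66×10^-7) = -3.654×10^-6 C/m.
By Gauss's law (flux through the curved wall only), E·2πrL = λ_enc L/ε₀.
E = 2k|λ_enc|/r = 2(8.99×10^9)(3.654e-6)/(0.0176) = 3.73×10^6 N/C.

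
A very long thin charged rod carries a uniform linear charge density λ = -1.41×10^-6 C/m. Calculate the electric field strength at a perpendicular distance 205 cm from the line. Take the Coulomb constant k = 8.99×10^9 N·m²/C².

By cylindrical symmetry E is radial; use a coaxial Gaussian cylinder of radius 205 cm and length L.
Q_enc = λL, so λ_enc = -1.41×10^-6 C/m.
Gauss's law: E·2πrL = λ_enc L/ε₀.
E = 2k|λ_enc|/r = 2(8.99×10^9)(1.41×10^-6)/(2.05) = 1.24e4 N/C.

E = 1.24×10^4 V/m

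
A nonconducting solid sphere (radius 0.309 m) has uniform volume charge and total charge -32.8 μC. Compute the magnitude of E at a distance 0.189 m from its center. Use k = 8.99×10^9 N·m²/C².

E = 1.89×10^6 N/C

Use a concentric Gaussian sphere at r = 0.189 m (r < R).
For a uniform sphere the enclosed fraction is (r/R)³, so Q_enc = (-32.8 μC)(0.189/0.309)³ = -7.506×10^-6 C.
Applying ∮E·dA = Q_enc/ε₀ with Φ = E(4πr²):
E = k|Q_enc|/r² = (8.99×10^9)(7.506×10^-6)/(0.189)² = 1.89e6 N/C.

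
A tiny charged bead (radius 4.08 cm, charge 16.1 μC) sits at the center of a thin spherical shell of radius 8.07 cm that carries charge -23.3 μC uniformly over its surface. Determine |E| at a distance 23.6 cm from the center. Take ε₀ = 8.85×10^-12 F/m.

|E| = 1.16×10^6 V/m

Use a concentric Gaussian sphere at r = 23.6 cm (r > 8.07 cm, enclosing both).
Q_enc = (16.1 μC) + (-23.3 μC) = -7.20×10^-6 C.
Applying ∮E·dA = Q_enc/ε₀ with Φ = E(4πr²):
E = |Q_enc|/(4πε₀r²) = (7.20e-6)/(4π·8.85×10^-12·(0.236)²) = 1.16e6 N/C.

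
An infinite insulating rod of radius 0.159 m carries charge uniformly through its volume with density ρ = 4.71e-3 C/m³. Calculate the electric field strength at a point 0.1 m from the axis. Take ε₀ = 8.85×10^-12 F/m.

E ≈ 2.66×10^7 N/C

Coaxial Gaussian cylinder, radius r = 0.1 m, length L (r < R).
Enclosed charge per unit length: λ_enc = ρ·πr² = (4.71e-3)π(0.1)² = 1.48×10^-4 C/m.
Applying ∮E·dA = Q_enc/ε₀ with the end caps contributing no flux:
E = |λ_enc|/(2πε₀r) = (1.48e-4)/(2π·8.85×10^-12·0.1) = 2.66×10^7 N/C.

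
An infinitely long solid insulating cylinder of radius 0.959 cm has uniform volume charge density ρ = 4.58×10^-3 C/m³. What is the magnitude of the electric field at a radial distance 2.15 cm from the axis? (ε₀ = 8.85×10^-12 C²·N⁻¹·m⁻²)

|E| = 1.11×10^6 N/C

Choose a coaxial cylinder of radius r = 2.15 cm (arbitrary length L) as the Gaussian surface (r > 0.959 cm, full cross-section enclosed).
λ_enc = ρ·πR² = (4.58×10^-3)π(0.00959)² = 1.323×10^-6 C/m.
By Gauss's law (flux through the curved wall only), E·2πrL = λ_enc L/ε₀.
E = |λ_enc|/(2πε₀r) = (1.323×10^-6)/(2π·8.85×10^-12·0.0215) = 1.11e6 N/C.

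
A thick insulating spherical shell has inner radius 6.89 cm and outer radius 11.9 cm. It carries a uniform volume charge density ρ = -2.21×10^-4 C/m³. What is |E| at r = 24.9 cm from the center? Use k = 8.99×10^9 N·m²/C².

|E| ≈ 1.82×10^5 N/C

Symmetry ⇒ E = E(r) r̂. Gaussian sphere of radius r = 24.9 cm (r > 11.9 cm, enclosing the whole shell).
Q_enc = ρ·(4π/3)(b³ − a³) = (-2.21×10^-4)·(4π/3)·((0.119)³ − (0.0689)³) = -1.257e-6 C.
Gauss's law: E·4πr² = Q_enc/ε₀.
E = k|Q_enc|/r² = (8.99×10^9)(1.257e-6)/(0.249)² = 1.82×10^5 N/C.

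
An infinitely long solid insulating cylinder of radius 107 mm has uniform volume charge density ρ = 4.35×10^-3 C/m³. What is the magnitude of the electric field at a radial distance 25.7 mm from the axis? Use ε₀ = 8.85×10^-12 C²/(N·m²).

Choose a coaxial cylinder of radius r = 25.7 mm (arbitrary length L) as the Gaussian surface (r < R).
Enclosed charge per unit length: λ_enc = ρ·πr² = (4.35×10^-3)π(0.0257)² = 9.026×10^-6 C/m.
Since E is radial and uniform over the curved surface, Φ = E·2πrL = Q_enc/ε₀ = λ_enc L/ε₀.
E = |λ_enc|/(2πε₀r) = (9.026×10^-6)/(2π·8.85×10^-12·0.0257) = 6.32e6 N/C.

|E| = 6.32×10^6 N/C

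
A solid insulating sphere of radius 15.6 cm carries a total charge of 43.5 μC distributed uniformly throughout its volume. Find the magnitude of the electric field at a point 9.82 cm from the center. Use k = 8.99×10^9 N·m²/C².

E = 1.01e7 N/C

Use a concentric Gaussian sphere at r = 9.82 cm (r < R).
Only the charge within r is enclosed: Q_enc = Q·(r/R)³ = (43.5 μC)·(9.82 cm/15.6 cm)³ = 1.085e-5 C.
By Gauss's law, ∮E·dA = E·4πr² = Q_enc/ε₀.
E = k|Q_enc|/r² = (8.99×10^9)(1.085e-5)/(0.0982)² = 1.01×10^7 N/C.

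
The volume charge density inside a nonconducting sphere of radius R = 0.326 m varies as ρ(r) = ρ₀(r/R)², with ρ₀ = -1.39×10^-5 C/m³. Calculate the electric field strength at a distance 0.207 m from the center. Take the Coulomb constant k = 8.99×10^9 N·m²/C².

By spherical symmetry E is radial; choose a Gaussian sphere of radius r = 0.207 m (r < R).
Integrate the density: Q_enc = 4π ∫₀^r ρ₀(r'/R)^2 r'² dr' = 4πρ₀ r^5/(5·R²) = -1.249×10^-7 C.
By Gauss's law, ∮E·dA = E·4πr² = Q_enc/ε₀.
E = k|Q_enc|/r² = (8.99×10^9)(1.249×10^-7)/(0.207)² = 2.62×10^4 N/C.

2.62×10^4 V/m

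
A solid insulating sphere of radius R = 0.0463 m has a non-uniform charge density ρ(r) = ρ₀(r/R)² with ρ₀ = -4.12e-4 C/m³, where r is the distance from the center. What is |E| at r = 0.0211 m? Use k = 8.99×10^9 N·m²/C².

Take a concentric spherical Gaussian surface of radius r = 0.0211 m (r < R).
Q_enc = ∫₀^r ρ(r')·4πr'² dr' = (4πρ₀/R²) ∫₀^r r'^4 dr' = 4πρ₀ r^5/(5·R²) = -2.02×10^-9 C.
Since E is radial and uniform over the Gaussian sphere, Φ = E·4πr² = Q_enc/ε₀.
E = k|Q_enc|/r² = (8.99×10^9)(2.02e-9)/(0.0211)² = 4.08×10^4 N/C.

4.08×10^4 N/C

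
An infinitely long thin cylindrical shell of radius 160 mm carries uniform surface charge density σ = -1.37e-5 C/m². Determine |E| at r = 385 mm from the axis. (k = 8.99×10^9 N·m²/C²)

E = 6.43×10^5 N/C

Take a coaxial cylindrical Gaussian surface of radius r = 385 mm and length L (r > 160 mm).
The whole shell is enclosed: λ_enc = σ·2πR = (-1.37e-5)·2π·(0.16) = -1.377×10^-5 C/m.
By Gauss's law (flux through the curved wall only), E·2πrL = λ_enc L/ε₀.
E = 2k|λ_enc|/r = 2(8.99×10^9)(1.377e-5)/(0.385) = 6.43×10^5 N/C.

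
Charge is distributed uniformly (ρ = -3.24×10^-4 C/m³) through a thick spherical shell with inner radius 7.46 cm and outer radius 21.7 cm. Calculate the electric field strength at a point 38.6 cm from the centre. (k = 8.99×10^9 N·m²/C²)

Symmetry ⇒ E = E(r) r̂. Gaussian sphere of radius r = 38.6 cm (r > 21.7 cm, enclosing the whole shell).
Q_enc = ρ·(4π/3)(b³ − a³) = (-3.24×10^-4)·(4π/3)·((0.217)³ − (0.0746)³) = -1.33×10^-5 C.
Gauss's law: E·4πr² = Q_enc/ε₀.
E = k|Q_enc|/r² = (8.99×10^9)(1.33×10^-5)/(0.386)² = 8.03e5 N/C.

8.03×10^5 V/m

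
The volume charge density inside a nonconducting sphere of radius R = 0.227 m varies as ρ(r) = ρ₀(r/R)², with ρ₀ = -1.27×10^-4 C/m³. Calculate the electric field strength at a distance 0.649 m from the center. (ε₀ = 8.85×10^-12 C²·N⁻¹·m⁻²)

Take a concentric spherical Gaussian surface of radius r = 0.649 m (r > R, all charge enclosed).
Q_enc = 4π ∫₀^R ρ₀(r'/R)^2 r'² dr' = 4πρ₀R³/5 = -3.734×10^-6 C.
Applying ∮E·dA = Q_enc/ε₀ with Φ = E(4πr²):
E = |Q_enc|/(4πε₀r²) = (3.734e-6)/(4π·8.85×10^-12·(0.649)²) = 7.97e4 N/C.

|E| = 7.97×10^4 N/C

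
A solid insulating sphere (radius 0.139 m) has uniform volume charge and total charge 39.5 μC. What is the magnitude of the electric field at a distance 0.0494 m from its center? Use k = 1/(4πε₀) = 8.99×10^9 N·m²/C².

Use a concentric Gaussian sphere at r = 0.0494 m (r < R).
Only the charge within r is enclosed: Q_enc = Q·(r/R)³ = (39.5 μC)·(0.0494 m/0.139 m)³ = 1.773×10^-6 C.
Gauss's law: E·4πr² = Q_enc/ε₀.
E = k|Q_enc|/r² = (8.99×10^9)(1.773e-6)/(0.0494)² = 6.53e6 N/C.

E ≈ 6.53×10^6 N/C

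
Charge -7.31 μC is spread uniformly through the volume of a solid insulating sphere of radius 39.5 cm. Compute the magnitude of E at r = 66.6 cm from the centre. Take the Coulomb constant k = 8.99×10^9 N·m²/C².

Take a concentric spherical Gaussian surface of radius r = 66.6 cm (r > R, so the entire charge is enclosed).
Q_enc = -7.31 μC = -7.31×10^-6 C.
Since E is radial and uniform over the Gaussian sphere, Φ = E·4πr² = Q_enc/ε₀.
E = k|Q_enc|/r² = (8.99×10^9)(7.31×10^-6)/(0.666)² = 1.48×10^5 N/C.

|E| = 1.48×10^5 V/m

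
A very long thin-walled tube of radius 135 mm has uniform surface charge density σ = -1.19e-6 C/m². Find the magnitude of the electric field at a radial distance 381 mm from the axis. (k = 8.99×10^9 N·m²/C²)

By cylindrical symmetry E is radial; use a coaxial Gaussian cylinder of radius 381 mm and length L (r > 135 mm).
The whole shell is enclosed: λ_enc = σ·2πR = (-1.19×10^-6)·2π·(0.135) = -1.009e-6 C/m.
Gauss's law: E·2πrL = λ_enc L/ε₀.
E = 2k|λ_enc|/r = 2(8.99×10^9)(1.009×10^-6)/(0.381) = 4.76×10^4 N/C.

|E| = 4.76e4 N/C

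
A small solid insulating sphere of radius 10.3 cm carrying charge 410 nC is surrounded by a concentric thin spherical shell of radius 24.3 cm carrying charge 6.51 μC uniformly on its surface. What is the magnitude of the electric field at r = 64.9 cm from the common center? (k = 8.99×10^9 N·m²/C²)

E = 1.48×10^5 N/C

By spherical symmetry E is radial; choose a Gaussian sphere of radius r = 64.9 cm (r > 24.3 cm, enclosing both).
Q_enc = (410 nC) + (6.51 μC) = 6.92×10^-6 C.
Gauss's law: E·4πr² = Q_enc/ε₀.
E = k|Q_enc|/r² = (8.99×10^9)(6.92e-6)/(0.649)² = 1.48e5 N/C.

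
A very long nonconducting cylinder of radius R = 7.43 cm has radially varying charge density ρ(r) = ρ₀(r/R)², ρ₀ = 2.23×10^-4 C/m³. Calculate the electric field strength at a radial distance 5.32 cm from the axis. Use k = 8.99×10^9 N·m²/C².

Coaxial Gaussian cylinder, radius r = 5.32 cm, length L (r < R).
Integrating ρ over the cross-section to radius r: λ_enc = (2πρ₀/R²) ∫₀^r r'^3 dr' = 2πρ₀ r^4/(4·R²) = 5.083×10^-7 C/m.
Gauss's law: E·2πrL = λ_enc L/ε₀.
E = 2k|λ_enc|/r = 2(8.99×10^9)(5.083×10^-7)/(0.0532) = 1.72×10^5 N/C.

E ≈ 1.72e5 N/C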